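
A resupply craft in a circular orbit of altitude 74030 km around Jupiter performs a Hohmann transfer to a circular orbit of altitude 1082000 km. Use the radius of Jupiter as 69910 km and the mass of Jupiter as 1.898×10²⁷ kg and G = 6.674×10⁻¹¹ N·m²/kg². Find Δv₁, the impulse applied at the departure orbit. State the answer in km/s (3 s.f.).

Δv ≈ 9.89 km/s

μ = GM = 6.674×10⁻¹¹ × 1.898×10²⁷ = 1.267×10¹⁷ m³/s².
r₁ = 69910 + 74030 = 143940 km = 1.4394×10⁸ m.
r₂ = 69910 + 1082000 = 1151900 km = 1.1519×10⁹ m.
Transfer ellipse a_t = (r₁ + r₂)/2 = 6.479×10⁸ m.
At r₁: circular v_c1 = √(μ/r₁) = 29670 m/s; transfer-perijove v_p = √[μ(2/r₁ − 1/a_t)] = 39550 m/s.
Δv₁ = v_p − v_c1 = 9889 m/s.
= 9.889 km/s.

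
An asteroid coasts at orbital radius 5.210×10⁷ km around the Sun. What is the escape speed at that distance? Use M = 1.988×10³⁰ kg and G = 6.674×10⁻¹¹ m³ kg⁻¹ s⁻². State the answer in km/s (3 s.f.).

v_esc ≈ 71.4 km/s

μ = GM = 6.674×10⁻¹¹ × 1.988×10³⁰ = 1.327×10²⁰ m³/s².
r = 5.210×10⁷ km = 5.210×10¹⁰ m.
Escape speed v_esc = √(2μ/r) = √(2 × 1.327×10²⁰ / 5.210×10¹⁰) = √(5.093×10⁹) = 71370 m/s.
= 71.37 km/s.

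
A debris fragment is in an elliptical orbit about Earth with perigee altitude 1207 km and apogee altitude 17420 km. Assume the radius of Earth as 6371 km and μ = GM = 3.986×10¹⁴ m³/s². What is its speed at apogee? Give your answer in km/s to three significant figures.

r_p = 6371 + 1207 = 7578.0 km = 7.5780×10⁶ m.
r_a = 6371 + 17420 = 23791 km = 2.3791×10⁷ m.
Semi-major axis a = (r_p + r_a)/2 = 15684 km = 1.568×10⁷ m.
Vis-viva: v² = μ(2/r − 1/a) = 3.986×10¹⁴ × (8.407×10⁻⁸ − 6.376×10⁻⁸) = 8.095×10⁶ m²/s².
v = 2845 m/s = 2.845 km/s.

v ≈ 2.85 km/s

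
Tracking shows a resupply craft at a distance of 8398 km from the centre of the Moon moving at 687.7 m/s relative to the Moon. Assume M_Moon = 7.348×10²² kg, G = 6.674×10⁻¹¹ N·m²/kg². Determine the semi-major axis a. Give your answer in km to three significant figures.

μ = GM = 6.674×10⁻¹¹ × 7.348×10²² = 4.904×10¹² m³/s².
r = 8.398×10⁶ m.
Vis-viva rearranged: 1/a = 2/r − v²/μ = 2.382×10⁻⁷ − 9.644×10⁻⁸ = 1.417×10⁻⁷ m⁻¹.
a = 7.056×10⁶ m = 7056.4 km.

a ≈ 7060 km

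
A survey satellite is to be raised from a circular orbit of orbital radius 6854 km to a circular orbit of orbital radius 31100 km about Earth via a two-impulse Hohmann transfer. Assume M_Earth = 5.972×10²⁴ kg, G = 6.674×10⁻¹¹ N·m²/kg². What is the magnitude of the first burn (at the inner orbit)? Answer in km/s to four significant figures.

μ = GM = 6.674×10⁻¹¹ × 5.972×10²⁴ = 3.986×10¹⁴ m³/s².
r₁ = 6854 km = 6.854×10⁶ m.
r₂ = 31100 km = 3.110×10⁷ m.
Transfer ellipse a_t = (r₁ + r₂)/2 = 1.898×10⁷ m.
At r₁: circular v_c1 = √(μ/r₁) = 7626 m/s; transfer-perigee v_p = √[μ(2/r₁ − 1/a_t)] = 9762 m/s.
Δv₁ = v_p − v_c1 = 2136 m/s.
= 2.136 km/s.

Δv ≈ 2.136 km/s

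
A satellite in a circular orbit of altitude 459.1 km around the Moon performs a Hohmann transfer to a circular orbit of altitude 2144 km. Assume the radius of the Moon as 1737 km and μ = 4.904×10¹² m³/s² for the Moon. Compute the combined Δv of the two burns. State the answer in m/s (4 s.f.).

Δv_total ≈ 362.9 m/s

r₁ = 1737 + 459.1 = 2196.1 km = 2.1961×10⁶ m.
r₂ = 1737 + 2144 = 3881.0 km = 3.8810×10⁶ m.
Transfer ellipse a_t = (r₁ + r₂)/2 = 3.039×10⁶ m.
At r₁: circular v_c1 = √(μ/r₁) = 1494 m/s; transfer-perilune v_p = √[μ(2/r₁ − 1/a_t)] = 1689 m/s.
Δv₁ = v_p − v_c1 = 194.5 m/s.
At r₂: circular v_c2 = √(μ/r₂) = 1124 m/s; transfer-apolune v_a = √[μ(2/r₂ − 1/a_t)] = 955.6 m/s.
Δv₂ = v_c2 − v_a = 168.5 m/s.
Total Δv = Δv₁ + Δv₂ = 362.9 m/s.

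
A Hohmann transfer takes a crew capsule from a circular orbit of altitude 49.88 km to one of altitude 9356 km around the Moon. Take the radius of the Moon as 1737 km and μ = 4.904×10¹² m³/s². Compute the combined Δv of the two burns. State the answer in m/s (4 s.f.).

r₁ = 1737 + 49.88 = 1786.9 km = 1.7869×10⁶ m.
r₂ = 1737 + 9356 = 11093 km = 1.1093×10⁷ m.
Transfer ellipse a_t = (r₁ + r₂)/2 = 6.440×10⁶ m.
At r₁: circular v_c1 = √(μ/r₁) = 1657 m/s; transfer-perilune v_p = √[μ(2/r₁ − 1/a_t)] = 2174 m/s.
Δv₁ = v_p − v_c1 = 517.6 m/s.
At r₂: circular v_c2 = √(μ/r₂) = 664.9 m/s; transfer-apolune v_a = √[μ(2/r₂ − 1/a_t)] = 350.2 m/s.
Δv₂ = v_c2 − v_a = 314.7 m/s.
Total Δv = Δv₁ + Δv₂ = 832.3 m/s.

Δv_total ≈ 832.3 m/s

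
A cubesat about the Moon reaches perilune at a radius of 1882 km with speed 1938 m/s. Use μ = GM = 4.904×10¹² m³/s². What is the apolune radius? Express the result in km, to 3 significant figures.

apolune radius ≈ 4860 km

r_p = 1.882×10⁶ m.
Specific energy ε = v²/2 − μ/r = -7.278×10⁵ J/kg, so a = −μ/(2ε) = 3.369×10⁶ m.
The apsides satisfy r_p + r_a = 2a, so the apolune radius is 2a − r_p = 4.856×10⁶ m = 4856.0 km.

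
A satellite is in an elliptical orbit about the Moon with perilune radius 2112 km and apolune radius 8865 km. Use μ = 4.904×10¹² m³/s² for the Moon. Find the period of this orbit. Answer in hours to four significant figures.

Semi-major axis a = (r_p + r_a)/2 = (2112.0 + 8865.0)/2 = 5488.5 km = 5.488×10⁶ m.
By Kepler's third law T = 2π√(a³/μ) = 2π × 5.806×10³ = 3.648×10⁴ s.
= 10.13 hours.

T ≈ 10.13 hours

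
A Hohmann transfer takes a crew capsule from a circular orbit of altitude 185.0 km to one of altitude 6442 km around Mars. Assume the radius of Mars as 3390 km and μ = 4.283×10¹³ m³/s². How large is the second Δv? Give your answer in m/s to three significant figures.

r₁ = 3390 + 185.0 = 3575.0 km = 3.5750×10⁶ m.
r₂ = 3390 + 6442 = 9832.0 km = 9.8320×10⁶ m.
Transfer ellipse a_t = (r₁ + r₂)/2 = 6.704×10⁶ m.
At r₁: circular v_c1 = √(μ/r₁) = 3461 m/s; transfer-periapsis v_p = √[μ(2/r₁ − 1/a_t)] = 4192 m/s.
At r₂: circular v_c2 = √(μ/r₂) = 2087 m/s; transfer-apoapsis v_a = √[μ(2/r₂ − 1/a_t)] = 1524 m/s.
Δv₂ = v_c2 − v_a = 563.0 m/s.

Δv ≈ 563 m/s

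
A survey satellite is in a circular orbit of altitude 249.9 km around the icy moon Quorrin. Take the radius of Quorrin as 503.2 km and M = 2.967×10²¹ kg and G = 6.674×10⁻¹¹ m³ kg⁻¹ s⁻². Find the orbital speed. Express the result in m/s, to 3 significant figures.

μ = GM = 6.674×10⁻¹¹ × 2.967×10²¹ = 1.980×10¹¹ m³/s².
r = 503.2 + 249.9 = 753.10 km = 7.5310×10⁵ m.
For a circular orbit v = √(μ/r) = √(1.980×10¹¹ / 7.531×10⁵) = √(2.629×10⁵) = 512.8 m/s.

v ≈ 513 m/s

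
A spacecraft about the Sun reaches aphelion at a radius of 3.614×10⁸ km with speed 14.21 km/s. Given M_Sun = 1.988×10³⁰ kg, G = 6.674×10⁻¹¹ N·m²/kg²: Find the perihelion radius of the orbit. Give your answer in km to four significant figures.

μ = GM = 6.674×10⁻¹¹ × 1.988×10³⁰ = 1.327×10²⁰ m³/s².
r_a = 3.614×10¹¹ m.
Specific energy ε = v²/2 − μ/r = -2.662×10⁸ J/kg, so a = −μ/(2ε) = 2.492×10¹¹ m.
The apsides satisfy r_p + r_a = 2a, so the perihelion radius is 2a − r_a = 1.371×10¹¹ m = 1.3709×10⁸ km.

perihelion radius ≈ 1.371×10⁸ km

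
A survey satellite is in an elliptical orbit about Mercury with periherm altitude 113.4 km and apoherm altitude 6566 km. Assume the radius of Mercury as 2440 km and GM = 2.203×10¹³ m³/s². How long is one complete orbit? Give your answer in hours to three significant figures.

r_p = 2440 + 113.4 = 2553.4 km = 2.5534×10⁶ m.
r_a = 2440 + 6566 = 9006.0 km = 9.0060×10⁶ m.
Semi-major axis a = (r_p + r_a)/2 = (2553.4 + 9006.0)/2 = 5779.7 km = 5.780×10⁶ m.
By Kepler's third law T = 2π√(a³/μ) = 2π × 2.960×10³ = 1.860×10⁴ s.
= 5.167 hours.

T ≈ 5.17 hours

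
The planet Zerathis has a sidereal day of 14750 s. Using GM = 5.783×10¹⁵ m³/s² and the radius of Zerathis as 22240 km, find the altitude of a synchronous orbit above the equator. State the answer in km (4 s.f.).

A synchronous orbit has period T, so by Kepler's third law a = (μT²/4π²)^(1/3).
μT²/4π² = 5.783×10¹⁵ × (1.475×10⁴)² / 39.48 = 3.187×10²² m³.
a = 3.170×10⁷ m = 31705 km.
Altitude h = a − R = 31705 − 22240 = 9464.9 km.

h_sync ≈ 9465 km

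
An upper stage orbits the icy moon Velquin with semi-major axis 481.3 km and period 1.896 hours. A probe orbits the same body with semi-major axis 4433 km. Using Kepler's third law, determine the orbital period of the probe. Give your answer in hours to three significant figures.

Kepler's third law: T² ∝ a³, so T₂ = T₁ (a₂/a₁)^(3/2).
a₂/a₁ = 9.210, (a₂/a₁)^(3/2) = 27.95.
T₂ = 1.896 × 27.95 = 53.00 hours.

T₂ ≈ 53.0 hours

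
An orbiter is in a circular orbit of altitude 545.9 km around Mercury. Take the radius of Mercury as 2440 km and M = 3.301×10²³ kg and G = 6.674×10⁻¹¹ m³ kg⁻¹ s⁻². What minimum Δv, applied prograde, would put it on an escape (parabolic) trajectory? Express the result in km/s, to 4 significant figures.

Δv ≈ 1.125 km/s

μ = GM = 6.674×10⁻¹¹ × 3.301×10²³ = 2.203×10¹³ m³/s².
r = 2440 + 545.9 = 2985.9 km = 2.9859×10⁶ m.
Circular speed v_c = √(μ/r) = 2716 m/s.
Escape speed v_esc = √(2μ/r) = √2 × v_c = 3841 m/s.
Δv = v_esc − v_c = 1125 m/s = 1.125 km/s.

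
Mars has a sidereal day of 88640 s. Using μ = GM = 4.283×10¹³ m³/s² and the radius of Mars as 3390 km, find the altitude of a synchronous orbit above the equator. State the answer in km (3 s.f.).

A synchronous orbit has period T, so by Kepler's third law a = (μT²/4π²)^(1/3).
μT²/4π² = 4.283×10¹³ × (8.864×10⁴)² / 39.48 = 8.524×10²¹ m³.
a = 2.043×10⁷ m = 20428 km.
Altitude h = a − R = 20428 − 3390 = 17038 km.

h_sync ≈ 17000 km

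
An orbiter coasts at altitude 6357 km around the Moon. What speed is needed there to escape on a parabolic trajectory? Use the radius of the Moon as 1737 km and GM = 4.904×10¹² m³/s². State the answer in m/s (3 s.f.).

r = 1737 + 6357 = 8094.0 km = 8.0940×10⁶ m.
Escape speed v_esc = √(2μ/r) = √(2 × 4.904×10¹² / 8.094×10⁶) = √(1.212×10⁶) = 1101 m/s.

v_esc ≈ 1100 m/s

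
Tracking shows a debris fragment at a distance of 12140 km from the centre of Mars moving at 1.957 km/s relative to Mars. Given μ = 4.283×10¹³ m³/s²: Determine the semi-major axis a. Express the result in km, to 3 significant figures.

a ≈ 13300 km

r = 1.214×10⁷ m.
Vis-viva rearranged: 1/a = 2/r − v²/μ = 1.647×10⁻⁷ − 8.942×10⁻⁸ = 7.532×10⁻⁸ m⁻¹.
a = 1.328×10⁷ m = 13276 km.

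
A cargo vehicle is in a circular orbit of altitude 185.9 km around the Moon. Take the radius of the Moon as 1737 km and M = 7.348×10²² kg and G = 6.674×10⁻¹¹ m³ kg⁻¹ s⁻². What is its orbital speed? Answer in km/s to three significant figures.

μ = GM = 6.674×10⁻¹¹ × 7.348×10²² = 4.904×10¹² m³/s².
r = 1737 + 185.9 = 1922.9 km = 1.9229×10⁶ m.
For a circular orbit v = √(μ/r) = √(4.904×10¹² / 1.923×10⁶) = √(2.550×10⁶) = 1597 m/s.
That is 1.597 km/s.

v ≈ 1.60 km/s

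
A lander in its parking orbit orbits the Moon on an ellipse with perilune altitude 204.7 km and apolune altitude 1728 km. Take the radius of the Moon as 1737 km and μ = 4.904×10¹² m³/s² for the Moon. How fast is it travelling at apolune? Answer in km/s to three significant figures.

v ≈ 1.01 km/s

r_p = 1737 + 204.7 = 1941.7 km = 1.9417×10⁶ m.
r_a = 1737 + 1728 = 3465.0 km = 3.4650×10⁶ m.
Semi-major axis a = (r_p + r_a)/2 = 2703.3 km = 2.703×10⁶ m.
Vis-viva: v² = μ(2/r − 1/a) = 4.904×10¹² × (5.772×10⁻⁷ − 3.699×10⁻⁷) = 1.017×10⁶ m²/s².
v = 1008 m/s = 1.008 km/s.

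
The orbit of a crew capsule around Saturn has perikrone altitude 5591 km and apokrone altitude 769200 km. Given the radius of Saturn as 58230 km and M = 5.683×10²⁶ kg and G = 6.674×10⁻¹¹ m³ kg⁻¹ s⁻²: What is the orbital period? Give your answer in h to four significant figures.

T ≈ 84.30 h

μ = GM = 6.674×10⁻¹¹ × 5.683×10²⁶ = 3.793×10¹⁶ m³/s².
r_p = 58230 + 5591 = 63821 km = 6.3821×10⁷ m.
r_a = 58230 + 769200 = 827430 km = 8.2743×10⁸ m.
Semi-major axis a = (r_p + r_a)/2 = (63821 + 8.2743×10⁵)/2 = 4.4563×10⁵ km = 4.456×10⁸ m.
By Kepler's third law T = 2π√(a³/μ) = 2π × 4.830×10⁴ = 3.035×10⁵ s.
= 84.30 h.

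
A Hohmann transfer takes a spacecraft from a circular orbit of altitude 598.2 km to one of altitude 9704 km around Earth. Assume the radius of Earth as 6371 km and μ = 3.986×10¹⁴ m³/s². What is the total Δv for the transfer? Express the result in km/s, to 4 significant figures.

Δv_total ≈ 2.477 km/s

r₁ = 6371 + 598.2 = 6969.2 km = 6.9692×10⁶ m.
r₂ = 6371 + 9704 = 16075 km = 1.6075×10⁷ m.
Transfer ellipse a_t = (r₁ + r₂)/2 = 1.152×10⁷ m.
At r₁: circular v_c1 = √(μ/r₁) = 7563 m/s; transfer-perigee v_p = √[μ(2/r₁ − 1/a_t)] = 8933 m/s.
Δv₁ = v_p − v_c1 = 1370 m/s.
At r₂: circular v_c2 = √(μ/r₂) = 4980 m/s; transfer-apogee v_a = √[μ(2/r₂ − 1/a_t)] = 3873 m/s.
Δv₂ = v_c2 − v_a = 1107 m/s.
Total Δv = Δv₁ + Δv₂ = 2477 m/s = 2.477 km/s.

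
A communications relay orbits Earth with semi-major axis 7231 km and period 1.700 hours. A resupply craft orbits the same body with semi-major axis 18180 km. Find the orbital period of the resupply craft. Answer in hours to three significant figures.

T₂ ≈ 6.78 hours

Kepler's third law: T² ∝ a³, so T₂ = T₁ (a₂/a₁)^(3/2).
a₂/a₁ = 2.514, (a₂/a₁)^(3/2) = 3.987.
T₂ = 1.700 × 3.987 = 6.777 hours.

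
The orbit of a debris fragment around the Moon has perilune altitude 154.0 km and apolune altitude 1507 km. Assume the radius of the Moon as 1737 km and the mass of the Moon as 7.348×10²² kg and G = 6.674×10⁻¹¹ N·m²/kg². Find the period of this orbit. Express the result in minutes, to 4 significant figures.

T ≈ 194.5 minutes

μ = GM = 6.674×10⁻¹¹ × 7.348×10²² = 4.904×10¹² m³/s².
r_p = 1737 + 154.0 = 1891.0 km = 1.8910×10⁶ m.
r_a = 1737 + 1507 = 3244.0 km = 3.2440×10⁶ m.
Semi-major axis a = (r_p + r_a)/2 = (1891.0 + 3244.0)/2 = 2567.5 km = 2.568×10⁶ m.
By Kepler's third law T = 2π√(a³/μ) = 2π × 1.858×10³ = 1.167×10⁴ s.
= 194.5 minutes.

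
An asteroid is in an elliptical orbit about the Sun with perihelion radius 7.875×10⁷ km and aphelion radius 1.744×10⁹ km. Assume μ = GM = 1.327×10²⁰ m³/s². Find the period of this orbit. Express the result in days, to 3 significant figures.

T ≈ 5490 days

Semi-major axis a = (r_p + r_a)/2 = (7.8750×10⁷ + 1.7440×10⁹)/2 = 9.1138×10⁸ km = 9.114×10¹¹ m.
By Kepler's third law T = 2π√(a³/μ) = 2π × 7.553×10⁷ = 4.746×10⁸ s.
= 5493 days.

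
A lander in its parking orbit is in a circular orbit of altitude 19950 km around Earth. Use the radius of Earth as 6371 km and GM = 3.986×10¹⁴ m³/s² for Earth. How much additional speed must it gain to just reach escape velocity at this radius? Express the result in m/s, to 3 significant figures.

Δv ≈ 1610 m/s

r = 6371 + 19950 = 26321 km = 2.6321×10⁷ m.
Circular speed v_c = √(μ/r) = 3892 m/s.
Escape speed v_esc = √(2μ/r) = √2 × v_c = 5503 m/s.
Δv = v_esc − v_c = 1612 m/s.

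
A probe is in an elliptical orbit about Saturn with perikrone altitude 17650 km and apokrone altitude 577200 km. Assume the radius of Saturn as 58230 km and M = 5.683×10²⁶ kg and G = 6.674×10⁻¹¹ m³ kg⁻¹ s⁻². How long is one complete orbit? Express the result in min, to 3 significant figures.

T ≈ 3610 min

μ = GM = 6.674×10⁻¹¹ × 5.683×10²⁶ = 3.793×10¹⁶ m³/s².
r_p = 58230 + 17650 = 75880 km = 7.5880×10⁷ m.
r_a = 58230 + 577200 = 635430 km = 6.3543×10⁸ m.
Semi-major axis a = (r_p + r_a)/2 = (75880 + 6.3543×10⁵)/2 = 3.5566×10⁵ km = 3.557×10⁸ m.
By Kepler's third law T = 2π√(a³/μ) = 2π × 3.444×10⁴ = 2.164×10⁵ s.
= 3607 min.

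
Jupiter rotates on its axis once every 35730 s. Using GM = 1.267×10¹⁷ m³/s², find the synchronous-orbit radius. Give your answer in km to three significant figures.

r_sync ≈ 1.60×10⁵ km

A synchronous orbit has period T, so by Kepler's third law a = (μT²/4π²)^(1/3).
μT²/4π² = 1.267×10¹⁷ × (3.573×10⁴)² / 39.48 = 4.097×10²⁴ m³.
a = 1.600×10⁸ m = 1.6002×10⁵ km.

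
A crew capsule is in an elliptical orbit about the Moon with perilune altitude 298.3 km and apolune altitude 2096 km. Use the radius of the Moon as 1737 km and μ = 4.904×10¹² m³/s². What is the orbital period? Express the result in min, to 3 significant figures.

T ≈ 238 min

r_p = 1737 + 298.3 = 2035.3 km = 2.0353×10⁶ m.
r_a = 1737 + 2096 = 3833.0 km = 3.8330×10⁶ m.
Semi-major axis a = (r_p + r_a)/2 = (2035.3 + 3833.0)/2 = 2934.2 km = 2.934×10⁶ m.
By Kepler's third law T = 2π√(a³/μ) = 2π × 2.270×10³ = 1.426×10⁴ s.
= 237.7 min.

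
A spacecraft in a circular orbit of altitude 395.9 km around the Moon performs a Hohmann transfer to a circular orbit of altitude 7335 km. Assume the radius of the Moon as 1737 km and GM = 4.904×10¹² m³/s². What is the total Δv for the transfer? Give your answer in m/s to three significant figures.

r₁ = 1737 + 395.9 = 2132.9 km = 2.1329×10⁶ m.
r₂ = 1737 + 7335 = 9072.0 km = 9.0720×10⁶ m.
Transfer ellipse a_t = (r₁ + r₂)/2 = 5.602×10⁶ m.
At r₁: circular v_c1 = √(μ/r₁) = 1516 m/s; transfer-perilune v_p = √[μ(2/r₁ − 1/a_t)] = 1930 m/s.
Δv₁ = v_p − v_c1 = 413.2 m/s.
At r₂: circular v_c2 = √(μ/r₂) = 735.2 m/s; transfer-apolune v_a = √[μ(2/r₂ − 1/a_t)] = 453.6 m/s.
Δv₂ = v_c2 − v_a = 281.6 m/s.
Total Δv = Δv₁ + Δv₂ = 694.8 m/s.

Δv_total ≈ 695 m/s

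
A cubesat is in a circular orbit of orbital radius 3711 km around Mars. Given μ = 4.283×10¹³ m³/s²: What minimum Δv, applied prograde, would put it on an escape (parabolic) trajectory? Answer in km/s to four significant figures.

Δv ≈ 1.407 km/s

r = 3711 km = 3.711×10⁶ m.
Circular speed v_c = √(μ/r) = 3397 m/s.
Escape speed v_esc = √(2μ/r) = √2 × v_c = 4804 m/s.
Δv = v_esc − v_c = 1407 m/s = 1.407 km/s.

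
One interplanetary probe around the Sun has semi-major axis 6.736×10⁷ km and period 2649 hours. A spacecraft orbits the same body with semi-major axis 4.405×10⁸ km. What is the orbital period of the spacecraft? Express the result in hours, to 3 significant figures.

T₂ ≈ 44300 hours

Kepler's third law: T² ∝ a³, so T₂ = T₁ (a₂/a₁)^(3/2).
a₂/a₁ = 6.539, (a₂/a₁)^(3/2) = 16.72.
T₂ = 2649 × 16.72 = 44300 hours.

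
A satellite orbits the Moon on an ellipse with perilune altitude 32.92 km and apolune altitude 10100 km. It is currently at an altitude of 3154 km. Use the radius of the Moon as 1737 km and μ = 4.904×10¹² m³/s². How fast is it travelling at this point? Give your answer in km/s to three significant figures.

v ≈ 1.13 km/s

r_p = 1737 + 32.92 = 1769.9 km = 1.7699×10⁶ m.
r_a = 1737 + 10100 = 11837 km = 1.1837×10⁷ m.
r = 1737 + 3154 = 4891.0 km = 4.891×10⁶ m.
Semi-major axis a = (r_p + r_a)/2 = 6803.5 km = 6.803×10⁶ m.
Vis-viva: v² = μ(2/r − 1/a) = 4.904×10¹² × (4.089×10⁻⁷ − 1.470×10⁻⁷) = 1.285×10⁶ m²/s².
v = 1133 m/s = 1.133 km/s.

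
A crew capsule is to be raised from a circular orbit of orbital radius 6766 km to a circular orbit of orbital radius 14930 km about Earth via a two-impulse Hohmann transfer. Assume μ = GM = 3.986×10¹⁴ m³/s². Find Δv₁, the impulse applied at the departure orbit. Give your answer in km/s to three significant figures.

r₁ = 6766 km = 6.766×10⁶ m.
r₂ = 14930 km = 1.493×10⁷ m.
Transfer ellipse a_t = (r₁ + r₂)/2 = 1.085×10⁷ m.
At r₁: circular v_c1 = √(μ/r₁) = 7675 m/s; transfer-perigee v_p = √[μ(2/r₁ − 1/a_t)] = 9004 m/s.
Δv₁ = v_p − v_c1 = 1329 m/s.
= 1.329 km/s.

Δv ≈ 1.33 km/s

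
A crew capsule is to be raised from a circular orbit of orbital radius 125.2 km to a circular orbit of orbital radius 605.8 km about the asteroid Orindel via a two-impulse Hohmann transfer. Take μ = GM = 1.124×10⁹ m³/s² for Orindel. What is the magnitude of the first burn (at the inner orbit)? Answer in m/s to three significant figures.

r₁ = 125.2 km = 1.252×10⁵ m.
r₂ = 605.8 km = 6.058×10⁵ m.
Transfer ellipse a_t = (r₁ + r₂)/2 = 3.655×10⁵ m.
At r₁: circular v_c1 = √(μ/r₁) = 94.75 m/s; transfer-periapsis v_p = √[μ(2/r₁ − 1/a_t)] = 122.0 m/s.
Δv₁ = v_p − v_c1 = 27.23 m/s.

Δv ≈ 27.2 m/s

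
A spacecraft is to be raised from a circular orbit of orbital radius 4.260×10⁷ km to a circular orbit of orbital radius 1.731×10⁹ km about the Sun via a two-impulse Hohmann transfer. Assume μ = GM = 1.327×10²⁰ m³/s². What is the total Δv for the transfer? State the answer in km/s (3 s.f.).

Δv_total ≈ 29.0 km/s

r₁ = 4.260×10⁷ km = 4.260×10¹⁰ m.
r₂ = 1.731×10⁹ km = 1.731×10¹² m.
Transfer ellipse a_t = (r₁ + r₂)/2 = 8.868×10¹¹ m.
At r₁: circular v_c1 = √(μ/r₁) = 55810 m/s; transfer-perihelion v_p = √[μ(2/r₁ − 1/a_t)] = 77980 m/s.
Δv₁ = v_p − v_c1 = 22160 m/s.
At r₂: circular v_c2 = √(μ/r₂) = 8756 m/s; transfer-aphelion v_a = √[μ(2/r₂ − 1/a_t)] = 1919 m/s.
Δv₂ = v_c2 − v_a = 6837 m/s.
Total Δv = Δv₁ + Δv₂ = 29000 m/s = 29.00 km/s.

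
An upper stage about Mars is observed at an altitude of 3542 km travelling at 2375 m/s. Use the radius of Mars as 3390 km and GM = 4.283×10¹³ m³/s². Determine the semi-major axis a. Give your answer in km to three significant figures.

a ≈ 6380 km

r = 3390 + 3542 = 6932.0 km = 6.932×10⁶ m.
Specific orbital energy ε = v²/2 − μ/r = (2375)²/2 − 4.283×10¹³/6.932×10⁶ = -3.358×10⁶ J/kg.
Since ε = −μ/(2a), a = −μ/(2ε) = 6.377×10⁶ m = 6376.8 km.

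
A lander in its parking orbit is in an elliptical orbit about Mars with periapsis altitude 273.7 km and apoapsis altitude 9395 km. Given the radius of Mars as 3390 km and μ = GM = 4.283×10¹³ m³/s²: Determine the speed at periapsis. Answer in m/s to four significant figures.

v ≈ 4263 m/s

r_p = 3390 + 273.7 = 3663.7 km = 3.6637×10⁶ m.
r_a = 3390 + 9395 = 12785 km = 1.2785×10⁷ m.
Semi-major axis a = (r_p + r_a)/2 = 8224.4 km = 8.224×10⁶ m.
Vis-viva: v² = μ(2/r − 1/a) = 4.283×10¹³ × (5.459×10⁻⁷ − 1.216×10⁻⁷) = 1.817×10⁷ m²/s².
v = 4263 m/s.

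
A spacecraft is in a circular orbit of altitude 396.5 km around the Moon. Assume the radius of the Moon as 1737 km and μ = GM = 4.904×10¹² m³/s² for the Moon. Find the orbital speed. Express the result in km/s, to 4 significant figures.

v ≈ 1.516 km/s

r = 1737 + 396.5 = 2133.5 km = 2.1335×10⁶ m.
For a circular orbit v = √(μ/r) = √(4.904×10¹² / 2.134×10⁶) = √(2.299×10⁶) = 1516 m/s.
That is 1.516 km/s.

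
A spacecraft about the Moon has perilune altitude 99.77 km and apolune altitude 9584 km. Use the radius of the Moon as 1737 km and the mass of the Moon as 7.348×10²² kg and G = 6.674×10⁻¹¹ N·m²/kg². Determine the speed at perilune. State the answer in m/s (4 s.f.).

μ = GM = 6.674×10⁻¹¹ × 7.348×10²² = 4.904×10¹² m³/s².
r_p = 1737 + 99.77 = 1836.8 km = 1.8368×10⁶ m.
r_a = 1737 + 9584 = 11321 km = 1.1321×10⁷ m.
Semi-major axis a = (r_p + r_a)/2 = 6578.9 km = 6.579×10⁶ m.
Vis-viva: v² = μ(2/r − 1/a) = 4.904×10¹² × (1.089×10⁻⁶ − 1.520×10⁻⁷) = 4.594×10⁶ m²/s².
v = 2143 m/s.

v ≈ 2143 m/s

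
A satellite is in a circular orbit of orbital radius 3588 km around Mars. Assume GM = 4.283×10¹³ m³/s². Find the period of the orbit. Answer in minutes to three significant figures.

r = 3588 km = 3.588×10⁶ m.
Kepler's third law: T = 2π√(r³/μ) = 2π√((3.588×10⁶)³ / 4.283×10¹³).
r³/μ = 1.078×10⁶ s², so T = 2π × 1.038×10³ = 6.525×10³ s.
Converting: 6.525×10³ s ÷ 60.00 = 108.8 minutes.

T ≈ 109 minutes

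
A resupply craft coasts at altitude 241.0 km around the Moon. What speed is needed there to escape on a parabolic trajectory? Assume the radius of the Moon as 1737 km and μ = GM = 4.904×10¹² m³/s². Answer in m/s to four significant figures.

r = 1737 + 241.0 = 1978.0 km = 1.9780×10⁶ m.
Escape speed v_esc = √(2μ/r) = √(2 × 4.904×10¹² / 1.978×10⁶) = √(4.959×10⁶) = 2227 m/s.

v_esc ≈ 2227 m/s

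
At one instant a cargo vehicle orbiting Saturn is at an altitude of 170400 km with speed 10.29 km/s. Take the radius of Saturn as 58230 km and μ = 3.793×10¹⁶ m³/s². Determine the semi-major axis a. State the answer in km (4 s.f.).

r = 58230 + 170400 = 2.2863×10⁵ km = 2.286×10⁸ m.
Vis-viva rearranged: 1/a = 2/r − v²/μ = 8.748×10⁻⁹ − 2.792×10⁻⁹ = 5.956×10⁻⁹ m⁻¹.
a = 1.679×10⁸ m = 1.6789×10⁵ km.

a ≈ 1.679×10⁵ km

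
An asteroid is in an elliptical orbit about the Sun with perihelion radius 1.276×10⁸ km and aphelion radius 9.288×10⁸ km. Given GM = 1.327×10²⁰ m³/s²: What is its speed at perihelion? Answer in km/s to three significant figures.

v ≈ 42.8 km/s

Semi-major axis a = (r_p + r_a)/2 = 5.2820×10⁸ km = 5.282×10¹¹ m.
Vis-viva: v² = μ(2/r − 1/a) = 1.327×10²⁰ × (1.567×10⁻¹¹ − 1.893×10⁻¹²) = 1.829×10⁹ m²/s².
v = 42760 m/s = 42.76 km/s.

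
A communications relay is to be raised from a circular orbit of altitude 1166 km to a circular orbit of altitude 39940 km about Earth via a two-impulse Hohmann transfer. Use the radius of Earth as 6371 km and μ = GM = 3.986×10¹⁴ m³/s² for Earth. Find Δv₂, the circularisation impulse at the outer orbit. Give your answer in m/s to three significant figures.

Δv ≈ 1380 m/s

r₁ = 6371 + 1166 = 7537.0 km = 7.5370×10⁶ m.
r₂ = 6371 + 39940 = 46311 km = 4.6311×10⁷ m.
Transfer ellipse a_t = (r₁ + r₂)/2 = 2.692×10⁷ m.
At r₁: circular v_c1 = √(μ/r₁) = 7272 m/s; transfer-perigee v_p = √[μ(2/r₁ − 1/a_t)] = 9538 m/s.
At r₂: circular v_c2 = √(μ/r₂) = 2934 m/s; transfer-apogee v_a = √[μ(2/r₂ − 1/a_t)] = 1552 m/s.
Δv₂ = v_c2 − v_a = 1382 m/s.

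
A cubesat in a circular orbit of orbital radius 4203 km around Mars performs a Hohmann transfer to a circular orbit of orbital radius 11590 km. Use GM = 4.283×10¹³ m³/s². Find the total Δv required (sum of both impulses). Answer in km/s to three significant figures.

Δv_total ≈ 1.20 km/s

r₁ = 4203 km = 4.203×10⁶ m.
r₂ = 11590 km = 1.159×10⁷ m.
Transfer ellipse a_t = (r₁ + r₂)/2 = 7.896×10⁶ m.
At r₁: circular v_c1 = √(μ/r₁) = 3192 m/s; transfer-periapsis v_p = √[μ(2/r₁ − 1/a_t)] = 3867 m/s.
Δv₁ = v_p − v_c1 = 675.2 m/s.
At r₂: circular v_c2 = √(μ/r₂) = 1922 m/s; transfer-apoapsis v_a = √[μ(2/r₂ − 1/a_t)] = 1402 m/s.
Δv₂ = v_c2 − v_a = 519.9 m/s.
Total Δv = Δv₁ + Δv₂ = 1195 m/s = 1.195 km/s.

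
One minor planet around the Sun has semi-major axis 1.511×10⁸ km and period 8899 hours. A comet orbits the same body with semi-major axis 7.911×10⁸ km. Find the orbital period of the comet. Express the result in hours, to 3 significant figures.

T₂ ≈ 1.07×10⁵ hours

Kepler's third law: T² ∝ a³, so T₂ = T₁ (a₂/a₁)^(3/2).
a₂/a₁ = 5.236, (a₂/a₁)^(3/2) = 11.98.
T₂ = 8899 × 11.98 = 1.066×10⁵ hours.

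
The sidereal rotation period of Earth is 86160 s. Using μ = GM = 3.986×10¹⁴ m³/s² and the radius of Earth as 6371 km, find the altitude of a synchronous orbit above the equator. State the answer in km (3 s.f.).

A synchronous orbit has period T, so by Kepler's third law a = (μT²/4π²)^(1/3).
μT²/4π² = 3.986×10¹⁴ × (8.616×10⁴)² / 39.48 = 7.495×10²² m³.
a = 4.216×10⁷ m = 42163 km.
Altitude h = a − R = 42163 − 6371 = 35792 km.

h_sync ≈ 35800 km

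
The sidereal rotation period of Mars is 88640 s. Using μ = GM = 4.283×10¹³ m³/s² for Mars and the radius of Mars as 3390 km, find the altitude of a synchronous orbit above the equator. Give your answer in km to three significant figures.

A synchronous orbit has period T, so by Kepler's third law a = (μT²/4π²)^(1/3).
μT²/4π² = 4.283×10¹³ × (8.864×10⁴)² / 39.48 = 8.524×10²¹ m³.
a = 2.043×10⁷ m = 20428 km.
Altitude h = a − R = 20428 − 3390 = 17038 km.

h_sync ≈ 17000 km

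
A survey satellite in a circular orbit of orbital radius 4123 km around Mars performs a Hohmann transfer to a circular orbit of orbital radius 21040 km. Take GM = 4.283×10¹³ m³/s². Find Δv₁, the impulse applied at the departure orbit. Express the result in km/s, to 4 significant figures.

r₁ = 4123 km = 4.123×10⁶ m.
r₂ = 21040 km = 2.104×10⁷ m.
Transfer ellipse a_t = (r₁ + r₂)/2 = 1.258×10⁷ m.
At r₁: circular v_c1 = √(μ/r₁) = 3223 m/s; transfer-periapsis v_p = √[μ(2/r₁ − 1/a_t)] = 4168 m/s.
Δv₁ = v_p − v_c1 = 944.9 m/s.
= 0.9449 km/s.

Δv ≈ 0.9449 km/s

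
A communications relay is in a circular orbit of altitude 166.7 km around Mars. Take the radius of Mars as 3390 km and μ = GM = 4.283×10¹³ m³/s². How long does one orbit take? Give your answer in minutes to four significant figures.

T ≈ 107.3 minutes

r = 3390 + 166.7 = 3556.7 km = 3.5567×10⁶ m.
Kepler's third law: T = 2π√(r³/μ) = 2π√((3.557×10⁶)³ / 4.283×10¹³).
r³/μ = 1.050×10⁶ s², so T = 2π × 1.025×10³ = 6.440×10³ s.
Converting: 6.440×10³ s ÷ 60.00 = 107.3 minutes.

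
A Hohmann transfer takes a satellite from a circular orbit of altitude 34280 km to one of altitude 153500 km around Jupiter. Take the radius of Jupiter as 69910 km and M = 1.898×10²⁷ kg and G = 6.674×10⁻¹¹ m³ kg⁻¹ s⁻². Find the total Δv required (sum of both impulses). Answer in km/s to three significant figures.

Δv_total ≈ 10.7 km/s

μ = GM = 6.674×10⁻¹¹ × 1.898×10²⁷ = 1.267×10¹⁷ m³/s².
r₁ = 69910 + 34280 = 104190 km = 1.0419×10⁸ m.
r₂ = 69910 + 153500 = 223410 km = 2.2341×10⁸ m.
Transfer ellipse a_t = (r₁ + r₂)/2 = 1.638×10⁸ m.
At r₁: circular v_c1 = √(μ/r₁) = 34870 m/s; transfer-perijove v_p = √[μ(2/r₁ − 1/a_t)] = 40720 m/s.
Δv₁ = v_p − v_c1 = 5853 m/s.
At r₂: circular v_c2 = √(μ/r₂) = 23810 m/s; transfer-apojove v_a = √[μ(2/r₂ − 1/a_t)] = 18990 m/s.
Δv₂ = v_c2 − v_a = 4821 m/s.
Total Δv = Δv₁ + Δv₂ = 10670 m/s = 10.67 km/s.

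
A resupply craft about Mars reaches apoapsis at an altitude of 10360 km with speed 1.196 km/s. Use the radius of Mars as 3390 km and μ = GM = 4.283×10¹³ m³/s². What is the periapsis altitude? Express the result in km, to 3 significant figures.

periapsis altitude ≈ 708 km

r_a = 3390 + 10360 = 13750 km = 1.375×10⁷ m.
Specific energy ε = v²/2 − μ/r = -2.400×10⁶ J/kg, so a = −μ/(2ε) = 8.924×10⁶ m.
The apsides satisfy r_p + r_a = 2a, so the periapsis radius is 2a − r_a = 4.098×10⁶ m = 4098.1 km.
Periapsis altitude = 4098.1 − 3390 = 708.06 km.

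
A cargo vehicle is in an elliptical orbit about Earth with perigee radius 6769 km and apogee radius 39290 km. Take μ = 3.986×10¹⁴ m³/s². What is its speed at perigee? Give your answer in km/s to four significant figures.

v ≈ 10.02 km/s

Semi-major axis a = (r_p + r_a)/2 = 23030 km = 2.303×10⁷ m.
Vis-viva: v² = μ(2/r − 1/a) = 3.986×10¹⁴ × (2.955×10⁻⁷ − 4.342×10⁻⁸) = 1.005×10⁸ m²/s².
v = 10020 m/s = 10.02 km/s.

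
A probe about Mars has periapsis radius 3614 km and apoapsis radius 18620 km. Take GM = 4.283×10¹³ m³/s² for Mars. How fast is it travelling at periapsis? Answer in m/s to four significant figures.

Semi-major axis a = (r_p + r_a)/2 = 11117 km = 1.112×10⁷ m.
Vis-viva: v² = μ(2/r − 1/a) = 4.283×10¹³ × (5.534×10⁻⁷ − 8.995×10⁻⁸) = 1.985×10⁷ m²/s².
v = 4455 m/s.

v ≈ 4455 m/s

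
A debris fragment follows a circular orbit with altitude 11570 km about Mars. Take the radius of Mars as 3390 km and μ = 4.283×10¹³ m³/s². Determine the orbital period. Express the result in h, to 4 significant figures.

T ≈ 15.43 h

r = 3390 + 11570 = 14960 km = 1.4960×10⁷ m.
Kepler's third law: T = 2π√(r³/μ) = 2π√((1.496×10⁷)³ / 4.283×10¹³).
r³/μ = 7.817×10⁷ s², so T = 2π × 8.841×10³ = 5.555×10⁴ s.
Converting: 5.555×10⁴ s ÷ 3600 = 15.43 h.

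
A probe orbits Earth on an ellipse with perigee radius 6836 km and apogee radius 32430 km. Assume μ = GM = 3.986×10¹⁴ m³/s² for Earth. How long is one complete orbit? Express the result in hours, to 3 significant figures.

Semi-major axis a = (r_p + r_a)/2 = (6836.0 + 32430)/2 = 19633 km = 1.963×10⁷ m.
By Kepler's third law T = 2π√(a³/μ) = 2π × 4.357×10³ = 2.738×10⁴ s.
= 7.605 hours.

T ≈ 7.60 hours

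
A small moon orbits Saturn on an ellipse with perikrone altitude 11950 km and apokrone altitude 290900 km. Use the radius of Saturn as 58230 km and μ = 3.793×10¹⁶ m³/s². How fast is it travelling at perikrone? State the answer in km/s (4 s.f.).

v ≈ 30.00 km/s

r_p = 58230 + 11950 = 70180 km = 7.0180×10⁷ m.
r_a = 58230 + 290900 = 349130 km = 3.4913×10⁸ m.
Semi-major axis a = (r_p + r_a)/2 = 2.0966×10⁵ km = 2.097×10⁸ m.
Vis-viva: v² = μ(2/r − 1/a) = 3.793×10¹⁶ × (2.850×10⁻⁸ − 4.770×10⁻⁹) = 9.000×10⁸ m²/s².
v = 30000 m/s = 30.00 km/s.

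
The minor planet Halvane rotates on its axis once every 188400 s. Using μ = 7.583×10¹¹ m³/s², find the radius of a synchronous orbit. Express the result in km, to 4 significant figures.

r_sync ≈ 8801 km

A synchronous orbit has period T, so by Kepler's third law a = (μT²/4π²)^(1/3).
μT²/4π² = 7.583×10¹¹ × (1.884×10⁵)² / 39.48 = 6.818×10²⁰ m³.
a = 8.801×10⁶ m = 8801.3 km.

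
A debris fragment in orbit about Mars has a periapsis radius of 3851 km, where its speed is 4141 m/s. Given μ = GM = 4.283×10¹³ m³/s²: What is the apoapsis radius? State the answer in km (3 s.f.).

apoapsis radius ≈ 13000 km

r_p = 3.851×10⁶ m.
Specific energy ε = v²/2 − μ/r = -2.548×10⁶ J/kg, so a = −μ/(2ε) = 8.405×10⁶ m.
The apsides satisfy r_p + r_a = 2a, so the apoapsis radius is 2a − r_p = 1.296×10⁷ m = 12959 km.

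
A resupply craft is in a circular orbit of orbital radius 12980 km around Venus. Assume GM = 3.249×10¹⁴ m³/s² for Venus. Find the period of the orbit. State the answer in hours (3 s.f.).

T ≈ 4.53 hours

r = 12980 km = 1.298×10⁷ m.
Kepler's third law: T = 2π√(r³/μ) = 2π√((1.298×10⁷)³ / 3.249×10¹⁴).
r³/μ = 6.731×10⁶ s², so T = 2π × 2.594×10³ = 1.630×10⁴ s.
Converting: 1.630×10⁴ s ÷ 3600 = 4.528 hours.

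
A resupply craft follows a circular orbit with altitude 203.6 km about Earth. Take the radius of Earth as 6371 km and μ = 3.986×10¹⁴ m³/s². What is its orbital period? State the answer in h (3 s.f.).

T ≈ 1.47 h

r = 6371 + 203.6 = 6574.6 km = 6.5746×10⁶ m.
Kepler's third law: T = 2π√(r³/μ) = 2π√((6.575×10⁶)³ / 3.986×10¹⁴).
r³/μ = 7.130×10⁵ s², so T = 2π × 8.444×10² = 5.305×10³ s.
Converting: 5.305×10³ s ÷ 3600 = 1.474 h.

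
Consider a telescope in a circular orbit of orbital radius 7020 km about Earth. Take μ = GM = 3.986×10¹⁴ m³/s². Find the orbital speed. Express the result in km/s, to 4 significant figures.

r = 7020 km = 7.020×10⁶ m.
For a circular orbit v = √(μ/r) = √(3.986×10¹⁴ / 7.020×10⁶) = √(5.678×10⁷) = 7535 m/s.
That is 7.535 km/s.

v ≈ 7.535 km/s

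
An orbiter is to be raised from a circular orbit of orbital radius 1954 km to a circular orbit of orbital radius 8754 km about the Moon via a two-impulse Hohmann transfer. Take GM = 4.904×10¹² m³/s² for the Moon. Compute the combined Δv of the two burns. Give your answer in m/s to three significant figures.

r₁ = 1954 km = 1.954×10⁶ m.
r₂ = 8754 km = 8.754×10⁶ m.
Transfer ellipse a_t = (r₁ + r₂)/2 = 5.354×10⁶ m.
At r₁: circular v_c1 = √(μ/r₁) = 1584 m/s; transfer-perilune v_p = √[μ(2/r₁ − 1/a_t)] = 2026 m/s.
Δv₁ = v_p − v_c1 = 441.5 m/s.
At r₂: circular v_c2 = √(μ/r₂) = 748.5 m/s; transfer-apolune v_a = √[μ(2/r₂ − 1/a_t)] = 452.2 m/s.
Δv₂ = v_c2 − v_a = 296.3 m/s.
Total Δv = Δv₁ + Δv₂ = 737.8 m/s.

Δv_total ≈ 738 m/s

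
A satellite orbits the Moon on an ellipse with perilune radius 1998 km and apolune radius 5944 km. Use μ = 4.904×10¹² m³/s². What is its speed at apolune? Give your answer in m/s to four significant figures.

v ≈ 644.3 m/s

Semi-major axis a = (r_p + r_a)/2 = 3971.0 km = 3.971×10⁶ m.
Vis-viva: v² = μ(2/r − 1/a) = 4.904×10¹² × (3.365×10⁻⁷ − 2.518×10⁻⁷) = 4.151×10⁵ m²/s².
v = 644.3 m/s.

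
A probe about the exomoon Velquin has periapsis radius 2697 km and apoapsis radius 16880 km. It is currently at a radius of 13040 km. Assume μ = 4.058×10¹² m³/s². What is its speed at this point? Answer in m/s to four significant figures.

Semi-major axis a = (r_p + r_a)/2 = 9788.5 km = 9.788×10⁶ m.
Vis-viva: v² = μ(2/r − 1/a) = 4.058×10¹² × (1.534×10⁻⁷ − 1.022×10⁻⁷) = 2.078×10⁵ m²/s².
v = 455.9 m/s.

v ≈ 455.9 m/s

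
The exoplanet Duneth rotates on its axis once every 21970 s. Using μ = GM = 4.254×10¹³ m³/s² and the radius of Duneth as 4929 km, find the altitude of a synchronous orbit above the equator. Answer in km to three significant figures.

A synchronous orbit has period T, so by Kepler's third law a = (μT²/4π²)^(1/3).
μT²/4π² = 4.254×10¹³ × (2.197×10⁴)² / 39.48 = 5.201×10²⁰ m³.
a = 8.042×10⁶ m = 8042.0 km.
Altitude h = a − R = 8042.0 − 4929 = 3113.0 km.

h_sync ≈ 3110 km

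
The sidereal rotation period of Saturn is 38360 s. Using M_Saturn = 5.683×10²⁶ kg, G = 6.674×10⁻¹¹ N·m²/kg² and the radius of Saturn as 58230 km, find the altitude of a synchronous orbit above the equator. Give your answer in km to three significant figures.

h_sync ≈ 54000 km

μ = GM = 6.674×10⁻¹¹ × 5.683×10²⁶ = 3.793×10¹⁶ m³/s².
A synchronous orbit has period T, so by Kepler's third law a = (μT²/4π²)^(1/3).
μT²/4π² = 3.793×10¹⁶ × (3.836×10⁴)² / 39.48 = 1.414×10²⁴ m³.
a = 1.122×10⁸ m = 1.1223×10⁵ km.
Altitude h = a − R = 1.1223×10⁵ − 58230 = 54003 km.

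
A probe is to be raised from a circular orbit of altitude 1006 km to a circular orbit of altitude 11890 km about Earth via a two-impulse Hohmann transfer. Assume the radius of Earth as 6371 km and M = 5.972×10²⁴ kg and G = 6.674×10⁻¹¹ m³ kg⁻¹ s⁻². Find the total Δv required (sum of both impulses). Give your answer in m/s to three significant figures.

μ = GM = 6.674×10⁻¹¹ × 5.972×10²⁴ = 3.986×10¹⁴ m³/s².
r₁ = 6371 + 1006 = 7377.0 km = 7.3770×10⁶ m.
r₂ = 6371 + 11890 = 18261 km = 1.8261×10⁷ m.
Transfer ellipse a_t = (r₁ + r₂)/2 = 1.282×10⁷ m.
At r₁: circular v_c1 = √(μ/r₁) = 7350 m/s; transfer-perigee v_p = √[μ(2/r₁ − 1/a_t)] = 8773 m/s.
Δv₁ = v_p − v_c1 = 1423 m/s.
At r₂: circular v_c2 = √(μ/r₂) = 4672 m/s; transfer-apogee v_a = √[μ(2/r₂ − 1/a_t)] = 3544 m/s.
Δv₂ = v_c2 − v_a = 1128 m/s.
Total Δv = Δv₁ + Δv₂ = 2550 m/s.

Δv_total ≈ 2550 m/s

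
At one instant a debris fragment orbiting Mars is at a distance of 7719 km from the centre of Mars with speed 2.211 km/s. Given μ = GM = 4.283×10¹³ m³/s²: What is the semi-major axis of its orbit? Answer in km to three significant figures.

r = 7.719×10⁶ m.
Vis-viva rearranged: 1/a = 2/r − v²/μ = 2.591×10⁻⁷ − 1.141×10⁻⁷ = 1.450×10⁻⁷ m⁻¹.
a = 6.898×10⁶ m = 6898.3 km.

a ≈ 6900 km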